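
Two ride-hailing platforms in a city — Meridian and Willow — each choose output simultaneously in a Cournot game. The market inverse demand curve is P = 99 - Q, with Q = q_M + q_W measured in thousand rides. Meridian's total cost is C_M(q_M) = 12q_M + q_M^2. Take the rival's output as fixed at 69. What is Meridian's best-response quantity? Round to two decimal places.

With the rival's output fixed at 69, Meridian's profit is π_M = (99 - 69 - q_M)q_M - (12q_M + q_M²) = (30 - q_M)q_M - (12q_M + q_M²).
∂π_M/∂q_M = 18 - 4q_M = 0, so q_M = 9/2.

4.50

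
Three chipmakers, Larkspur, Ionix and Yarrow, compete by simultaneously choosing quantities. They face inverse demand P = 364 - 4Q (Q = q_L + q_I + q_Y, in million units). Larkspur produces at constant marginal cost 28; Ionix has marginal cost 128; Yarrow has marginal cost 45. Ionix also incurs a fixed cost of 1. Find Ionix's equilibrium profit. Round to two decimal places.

Larkspur's profit: π_L = (364 - 4Q)q_L - (28q_L). Setting ∂π_L/∂q_L = 0: 336 - 8q_L - 4(q_I + q_Y) = 0.
Ionix's profit: π_I = (364 - 4Q)q_I - (128q_I). Setting ∂π_I/∂q_I = 0: 236 - 8q_I - 4(q_L + q_Y) = 0.
Yarrow's first-order condition: 319 - 8q_Y - 4(q_L + q_I) = 0.
Summing all 3 equations gives 891 − 16Q = 0, hence Q = 891/16.
Back-substituting: q_L = (336 − 891/4)/4 = 453/16, q_I = (236 − 891/4)/4 = 53/16, q_Y = (319 − 891/4)/4 = 385/16.
Price P = 364 - 4·(891/16) = 565/4.
Ionix's profit: (565/4 - 128)·(53/16) - 1 = 42.8906.

42.89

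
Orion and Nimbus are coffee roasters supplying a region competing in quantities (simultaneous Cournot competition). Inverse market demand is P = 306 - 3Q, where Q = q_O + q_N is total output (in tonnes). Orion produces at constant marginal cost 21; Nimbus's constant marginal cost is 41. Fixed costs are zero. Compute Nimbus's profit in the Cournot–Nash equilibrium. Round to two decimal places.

2223.15

Orion's profit: π_O = (306 - 3Q)q_O - (21q_O). Setting ∂π_O/∂q_O = 0: 285 - 6q_O - 3(q_N) = 0.
Nimbus's profit: π_N = (306 - 3Q)q_N - (41q_N). Setting ∂π_N/∂q_N = 0: 265 - 6q_N - 3(q_O) = 0.
Best responses: q_O = (285 - 3q_N)/6, q_N = (265 - 3q_O)/6.
Substituting one into the other gives q_O = 305/9 and q_N = 245/9.
Price P = 306 - 3·(550/9) = 368/3.
Nimbus's profit: (368/3 - 41)·(245/9) = 2223.1481.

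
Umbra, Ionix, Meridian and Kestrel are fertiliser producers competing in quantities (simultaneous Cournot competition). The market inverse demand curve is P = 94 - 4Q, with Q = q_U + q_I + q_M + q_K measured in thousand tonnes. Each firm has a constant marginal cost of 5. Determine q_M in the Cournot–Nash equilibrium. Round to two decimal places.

A representative firm's profit is π_i = q_i(94 - 4Q) - 5q_i.
Setting ∂π_i/∂q_i = 0 with rivals' quantities fixed: 89 - 8q_i - 4·Σ_{j≠i} q_j = 0.
By symmetry each firm produces the same amount; substituting Σ_{j≠i} q_j = 3q_i yields q_i = 89/20.

4.45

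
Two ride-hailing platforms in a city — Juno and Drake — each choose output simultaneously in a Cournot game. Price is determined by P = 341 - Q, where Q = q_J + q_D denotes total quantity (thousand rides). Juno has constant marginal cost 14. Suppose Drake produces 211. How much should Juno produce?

With the rival's output fixed at 211, Juno's profit is π_J = (341 - 211 - q_J)q_J - (14q_J) = (130 - q_J)q_J - (14q_J).
∂π_J/∂q_J = 116 - 2q_J = 0, so q_J = 58.

58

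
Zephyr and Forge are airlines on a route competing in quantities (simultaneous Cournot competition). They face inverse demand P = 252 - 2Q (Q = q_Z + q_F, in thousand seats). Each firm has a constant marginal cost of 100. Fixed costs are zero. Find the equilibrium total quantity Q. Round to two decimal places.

50.67

Each firm earns π_i = (252 - 2Q)q_i - 100q_i.
Setting ∂π_i/∂q_i = 0 with rivals' quantities fixed: 152 - 4q_i - 2q_j = 0.
By symmetry each firm produces the same amount; substituting q_j = q_i yields q_i = 152/6 = 76/3.
Total output Q = 76/3 + 76/3 = 152/3.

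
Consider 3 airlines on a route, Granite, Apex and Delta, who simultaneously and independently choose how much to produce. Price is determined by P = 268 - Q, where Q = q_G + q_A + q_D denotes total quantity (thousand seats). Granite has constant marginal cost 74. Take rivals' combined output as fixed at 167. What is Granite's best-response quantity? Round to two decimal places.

With rivals' combined output fixed at 167, Granite's profit is π_G = (268 - 167 - q_G)q_G - (74q_G) = (101 - q_G)q_G - (74q_G).
∂π_G/∂q_G = 27 - 2q_G = 0, so q_G = 27/2.

13.50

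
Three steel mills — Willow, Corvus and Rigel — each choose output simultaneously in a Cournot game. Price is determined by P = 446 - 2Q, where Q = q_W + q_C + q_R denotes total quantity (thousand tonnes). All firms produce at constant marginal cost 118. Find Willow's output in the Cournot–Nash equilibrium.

41

Each firm earns π_i = (446 - 2Q)q_i - 118q_i.
Setting ∂π_i/∂q_i = 0 with rivals' quantities fixed: 328 - 4q_i - 2·Σ_{j≠i} q_j = 0.
By symmetry each firm produces the same amount; substituting Σ_{j≠i} q_j = 2q_i yields q_i = 328/8 = 41.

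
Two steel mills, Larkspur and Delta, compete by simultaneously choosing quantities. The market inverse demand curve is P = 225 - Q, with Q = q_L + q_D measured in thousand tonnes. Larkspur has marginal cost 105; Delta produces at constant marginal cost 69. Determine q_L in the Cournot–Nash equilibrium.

28

Larkspur's profit: π_L = (225 - Q)q_L - (105q_L). Setting ∂π_L/∂q_L = 0: 120 - 2q_L - (q_D) = 0.
Delta's profit: π_D = (225 - Q)q_D - (69q_D). Setting ∂π_D/∂q_D = 0: 156 - 2q_D - (q_L) = 0.
So q_L = (120 - q_D)/2 and q_D = (156 - q_L)/2.
Solving the pair: q_L = 28, q_D = 64.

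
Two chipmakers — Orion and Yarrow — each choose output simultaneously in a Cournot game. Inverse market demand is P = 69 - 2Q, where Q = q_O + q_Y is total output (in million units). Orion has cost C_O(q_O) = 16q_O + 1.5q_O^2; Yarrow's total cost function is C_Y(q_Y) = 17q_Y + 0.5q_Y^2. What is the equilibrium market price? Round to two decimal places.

41.97

Orion's profit: π_O = (69 - 2Q)q_O - (16q_O + (3/2)q_O²). Setting ∂π_O/∂q_O = 0: 53 - 7q_O - 2(q_Y) = 0.
Yarrow's first-order condition: 52 - 5q_Y - 2(q_O) = 0.
Best responses: q_O = (53 - 2q_Y)/7, q_Y = (52 - 2q_O)/5.
Solving the pair: q_O = 161/31, q_Y = 258/31.
Total output Q = 419/31, so price P = 69 - 2·(419/31) = 1301/31.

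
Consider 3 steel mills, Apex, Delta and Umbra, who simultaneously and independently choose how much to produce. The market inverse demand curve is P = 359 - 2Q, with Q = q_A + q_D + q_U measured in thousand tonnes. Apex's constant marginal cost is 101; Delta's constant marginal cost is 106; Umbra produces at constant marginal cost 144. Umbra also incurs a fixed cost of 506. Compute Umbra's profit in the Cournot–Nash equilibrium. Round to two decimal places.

55.13

Apex's profit: π_A = (359 - 2Q)q_A - (101q_A). Setting ∂π_A/∂q_A = 0: 258 - 4q_A - 2(q_D + q_U) = 0.
Delta's first-order condition: 253 - 4q_D - 2(q_A + q_U) = 0.
Umbra's profit: π_U = (359 - 2Q)q_U - (144q_U). Setting ∂π_U/∂q_U = 0: 215 - 4q_U - 2(q_A + q_D) = 0.
Summing all 3 equations gives 726 − 8Q = 0, hence Q = 363/4.
Back-substituting: q_A = (258 − 363/2)/2 = 153/4, q_D = (253 − 363/2)/2 = 143/4, q_U = (215 − 363/2)/2 = 67/4.
Price P = 359 - 2·(363/4) = 355/2.
Umbra's profit: (355/2 - 144)·(67/4) - 506 = 441/8.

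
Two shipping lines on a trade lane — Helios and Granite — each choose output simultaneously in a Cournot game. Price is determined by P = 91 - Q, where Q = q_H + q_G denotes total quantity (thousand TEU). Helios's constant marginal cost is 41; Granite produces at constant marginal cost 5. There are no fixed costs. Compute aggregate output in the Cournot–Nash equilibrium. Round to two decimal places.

Helios's profit: π_H = (91 - Q)q_H - (41q_H). Setting ∂π_H/∂q_H = 0: 50 - 2q_H - (q_G) = 0.
Granite's profit: π_G = (91 - Q)q_G - (5q_G). Setting ∂π_G/∂q_G = 0: 86 - 2q_G - (q_H) = 0.
Best responses: q_H = (50 - q_G)/2, q_G = (86 - q_H)/2.
Substituting one into the other gives q_H = 14/3 and q_G = 122/3.
Total output Q = 14/3 + 122/3 = 136/3.

45.33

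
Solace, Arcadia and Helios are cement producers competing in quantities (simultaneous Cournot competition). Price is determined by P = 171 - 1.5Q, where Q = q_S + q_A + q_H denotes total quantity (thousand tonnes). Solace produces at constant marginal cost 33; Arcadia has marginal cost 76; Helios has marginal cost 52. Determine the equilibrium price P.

Solace's profit: π_S = (171 - 1.5Q)q_S - (33q_S). Setting ∂π_S/∂q_S = 0: 138 - 3q_S - (3/2)(q_A + q_H) = 0.
Arcadia's profit: π_A = (171 - 1.5Q)q_A - (76q_A). Setting ∂π_A/∂q_A = 0: 95 - 3q_A - (3/2)(q_S + q_H) = 0.
Helios's profit: π_H = (171 - 1.5Q)q_H - (52q_H). Setting ∂π_H/∂q_H = 0: 119 - 3q_H - (3/2)(q_S + q_A) = 0.
Summing all 3 equations gives 352 − 6Q = 0, hence Q = 176/3.
Back-substituting: q_S = (138 − 88)/(3/2) = 100/3, q_A = (95 − 88)/(3/2) = 14/3, q_H = (119 − 88)/(3/2) = 62/3.
Total output Q = 176/3, so price P = 171 - (3/2)·(176/3) = 83.

83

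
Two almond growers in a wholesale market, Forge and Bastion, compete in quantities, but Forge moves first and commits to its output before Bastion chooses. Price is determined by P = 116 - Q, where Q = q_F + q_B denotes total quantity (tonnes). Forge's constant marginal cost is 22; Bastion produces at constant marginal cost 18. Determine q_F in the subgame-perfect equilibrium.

The follower Bastion best-responds to any q_F: π_B = (116 - Q)q_B - 18q_B.
∂π_B/∂q_B = 98 - q_F - 2q_B = 0 gives the reaction function q_B = (98 - q_F)/2.
Forge substitutes q_B(q_F) into its own profit: π_F = q_F(116 - q_F - (98 - q_F)/2) - 22q_F = (67 - (1/2)q_F)q_F - 22q_F.
Leader FOC: 45 - q_F = 0, so q_F = 45.
Then q_B = (98 - 45)/2 = 53/2.

45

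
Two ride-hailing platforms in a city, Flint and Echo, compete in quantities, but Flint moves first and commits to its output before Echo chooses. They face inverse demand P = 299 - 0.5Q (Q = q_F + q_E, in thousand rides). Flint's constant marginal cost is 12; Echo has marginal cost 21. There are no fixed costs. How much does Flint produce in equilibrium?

Solve by backward induction. Given q_F, the follower Echo maximises π_E = (299 - (1/2)q_F - (1/2)q_E)q_E - 21q_E.
Follower FOC: 278 - (1/2)q_F - q_E = 0, so q_E(q_F) = (278 - (1/2)q_F).
Flint substitutes q_E(q_F) into its own profit: π_F = q_F(299 - (1/2)q_F - (278 - (1/2)q_F)/2) - 12q_F = (160 - (1/4)q_F)q_F - 12q_F.
Leader FOC: 148 - (1/2)q_F = 0, so q_F = 296.
Then q_E = (278 - (1/2)·296) = 130.

296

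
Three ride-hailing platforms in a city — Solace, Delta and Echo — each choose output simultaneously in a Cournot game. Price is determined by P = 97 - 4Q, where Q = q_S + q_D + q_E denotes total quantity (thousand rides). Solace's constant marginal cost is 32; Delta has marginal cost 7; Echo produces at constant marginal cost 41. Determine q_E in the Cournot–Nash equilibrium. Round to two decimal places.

Solace's profit: π_S = (97 - 4Q)q_S - (32q_S). Setting ∂π_S/∂q_S = 0: 65 - 8q_S - 4(q_D + q_E) = 0.
Delta's first-order condition: 90 - 8q_D - 4(q_S + q_E) = 0.
Echo's first-order condition: 56 - 8q_E - 4(q_S + q_D) = 0.
Adding the 3 conditions: 211 − 8Q − 8Q = 0, i.e. Q = 211/16.
Back-substituting: q_S = (65 − 211/4)/4 = 49/16, q_D = (90 − 211/4)/4 = 149/16, q_E = (56 − 211/4)/4 = 13/16.

0.81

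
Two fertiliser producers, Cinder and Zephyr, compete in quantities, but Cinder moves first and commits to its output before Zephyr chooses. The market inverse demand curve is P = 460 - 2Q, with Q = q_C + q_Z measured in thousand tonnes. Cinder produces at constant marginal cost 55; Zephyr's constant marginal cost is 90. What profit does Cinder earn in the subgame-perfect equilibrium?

12100

Solve by backward induction. Given q_C, the follower Zephyr maximises π_Z = (460 - 2q_C - 2q_Z)q_Z - 90q_Z.
Setting the follower's marginal profit to zero, 370 - 2q_C - 4q_Z = 0, i.e. q_Z = (370 - 2q_C)/4.
Cinder substitutes q_Z(q_C) into its own profit: π_C = q_C(460 - 2q_C - (370 - 2q_C)/2) - 55q_C = (275 - q_C)q_C - 55q_C.
The leader's first-order condition 220 - 2q_C = 0 yields q_C = 110.
Then q_Z = (370 - 2·110)/4 = 75/2.
Price P = 460 - 2·(295/2) = 165.
Cinder's profit: (165 - 55)·110 = 12100.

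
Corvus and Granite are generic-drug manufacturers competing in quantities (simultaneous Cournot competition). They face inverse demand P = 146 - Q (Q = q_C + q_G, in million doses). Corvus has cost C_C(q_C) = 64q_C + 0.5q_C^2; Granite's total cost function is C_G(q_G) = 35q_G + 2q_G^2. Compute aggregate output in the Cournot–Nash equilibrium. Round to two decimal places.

Corvus's profit: π_C = (146 - Q)q_C - (64q_C + (1/2)q_C²). Setting ∂π_C/∂q_C = 0: 82 - 3q_C - (q_G) = 0.
Granite's profit: π_G = (146 - Q)q_G - (35q_G + 2q_G²). Setting ∂π_G/∂q_G = 0: 111 - 6q_G - (q_C) = 0.
Rearranging gives the reaction functions q_C = (82 - q_G)/3 and q_G = (111 - q_C)/6.
Solving the pair: q_C = 381/17, q_G = 251/17.
Total output Q = 381/17 + 251/17 = 632/17.

37.18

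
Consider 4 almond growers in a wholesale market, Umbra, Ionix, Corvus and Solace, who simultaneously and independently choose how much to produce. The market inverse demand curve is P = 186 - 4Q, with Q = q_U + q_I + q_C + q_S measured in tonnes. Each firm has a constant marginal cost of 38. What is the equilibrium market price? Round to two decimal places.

Each firm earns π_i = (186 - 4Q)q_i - 38q_i.
First-order condition (treating rivals' output as given): 148 - 8q_i - 4·Σ_{j≠i} q_j = 0.
By symmetry each firm produces the same amount; substituting Σ_{j≠i} q_j = 3q_i yields q_i = 148/20 = 37/5.
Total output Q = 148/5, so price P = 186 - 4·(148/5) = 338/5.

67.60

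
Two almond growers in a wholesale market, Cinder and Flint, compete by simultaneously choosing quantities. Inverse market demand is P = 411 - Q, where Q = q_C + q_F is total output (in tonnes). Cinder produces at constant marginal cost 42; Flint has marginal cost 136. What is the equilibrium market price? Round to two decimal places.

Cinder's profit: π_C = (411 - Q)q_C - (42q_C). Setting ∂π_C/∂q_C = 0: 369 - 2q_C - (q_F) = 0.
Flint's first-order condition: 275 - 2q_F - (q_C) = 0.
Best responses: q_C = (369 - q_F)/2, q_F = (275 - q_C)/2.
Substituting one into the other gives q_C = 463/3 and q_F = 181/3.
Total output Q = 644/3, so price P = 411 - 644/3 = 589/3.

196.33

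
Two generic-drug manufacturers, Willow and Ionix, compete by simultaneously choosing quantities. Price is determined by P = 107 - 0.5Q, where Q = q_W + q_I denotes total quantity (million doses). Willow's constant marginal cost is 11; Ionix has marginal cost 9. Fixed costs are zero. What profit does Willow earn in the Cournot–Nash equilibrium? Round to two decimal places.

Willow's profit: π_W = (107 - 0.5Q)q_W - (11q_W). Setting ∂π_W/∂q_W = 0: 96 - q_W - (1/2)(q_I) = 0.
Ionix's profit: π_I = (107 - 0.5Q)q_I - (9q_I). Setting ∂π_I/∂q_I = 0: 98 - q_I - (1/2)(q_W) = 0.
Best responses: q_W = (96 - (1/2)q_I), q_I = (98 - (1/2)q_W).
Solving the pair: q_W = 188/3, q_I = 200/3.
Price P = 107 - (1/2)·(388/3) = 127/3.
Willow's profit: (127/3 - 11)·(188/3) = 1963.5556.

1963.56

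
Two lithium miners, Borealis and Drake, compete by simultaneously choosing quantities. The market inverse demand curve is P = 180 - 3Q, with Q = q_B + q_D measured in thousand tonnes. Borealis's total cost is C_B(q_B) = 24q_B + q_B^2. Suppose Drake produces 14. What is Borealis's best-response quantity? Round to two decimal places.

14.25

With the rival's output fixed at 14, Borealis's profit is π_B = (180 - 3·14 - 3q_B)q_B - (24q_B + q_B²) = (138 - 3q_B)q_B - (24q_B + q_B²).
∂π_B/∂q_B = 114 - 8q_B = 0, so q_B = 57/4.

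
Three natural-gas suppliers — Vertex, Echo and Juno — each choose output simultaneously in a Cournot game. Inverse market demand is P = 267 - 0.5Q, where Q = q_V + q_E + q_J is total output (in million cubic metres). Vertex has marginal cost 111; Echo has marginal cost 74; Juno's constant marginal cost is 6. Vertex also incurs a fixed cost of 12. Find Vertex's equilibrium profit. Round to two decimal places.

Vertex's profit: π_V = (267 - 0.5Q)q_V - (111q_V). Setting ∂π_V/∂q_V = 0: 156 - q_V - (1/2)(q_E + q_J) = 0.
Echo's profit: π_E = (267 - 0.5Q)q_E - (74q_E). Setting ∂π_E/∂q_E = 0: 193 - q_E - (1/2)(q_V + q_J) = 0.
Juno's first-order condition: 261 - q_J - (1/2)(q_V + q_E) = 0.
Adding the 3 first-order conditions: 610 − 2Q = 0, so Q = 305.
Back-substituting: q_V = (156 − 305/2)/(1/2) = 7, q_E = (193 − 305/2)/(1/2) = 81, q_J = (261 − 305/2)/(1/2) = 217.
Price P = 267 - (1/2)·305 = 229/2.
Vertex's profit: (229/2 - 111)·7 - 12 = 25/2.

12.50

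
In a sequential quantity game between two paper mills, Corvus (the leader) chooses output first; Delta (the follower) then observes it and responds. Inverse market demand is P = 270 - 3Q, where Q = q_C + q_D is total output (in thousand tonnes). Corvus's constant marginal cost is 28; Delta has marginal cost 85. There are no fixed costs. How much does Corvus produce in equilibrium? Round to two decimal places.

Solve by backward induction. Given q_C, the follower Delta maximises π_D = (270 - 3q_C - 3q_D)q_D - 85q_D.
∂π_D/∂q_D = 185 - 3q_C - 6q_D = 0 gives the reaction function q_D = (185 - 3q_C)/6.
Corvus substitutes q_D(q_C) into its own profit: π_C = q_C(270 - 3q_C - (185 - 3q_C)/2) - 28q_C = (355/2 - (3/2)q_C)q_C - 28q_C.
Leader FOC: 299/2 - 3q_C = 0, so q_C = 299/6.
Then q_D = (185 - 3·(299/6))/6 = 71/12.

49.83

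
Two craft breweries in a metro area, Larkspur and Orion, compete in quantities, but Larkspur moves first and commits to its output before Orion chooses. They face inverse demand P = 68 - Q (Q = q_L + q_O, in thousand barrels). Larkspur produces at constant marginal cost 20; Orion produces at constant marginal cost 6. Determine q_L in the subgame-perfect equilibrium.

17

Solve by backward induction. Given q_L, the follower Orion maximises π_O = (68 - q_L - q_O)q_O - 6q_O.
∂π_O/∂q_O = 62 - q_L - 2q_O = 0 gives the reaction function q_O = (62 - q_L)/2.
Larkspur substitutes q_O(q_L) into its own profit: π_L = q_L(68 - q_L - (62 - q_L)/2) - 20q_L = (37 - (1/2)q_L)q_L - 20q_L.
The leader's first-order condition 17 - q_L = 0 yields q_L = 17.
Then q_O = (62 - 17)/2 = 45/2.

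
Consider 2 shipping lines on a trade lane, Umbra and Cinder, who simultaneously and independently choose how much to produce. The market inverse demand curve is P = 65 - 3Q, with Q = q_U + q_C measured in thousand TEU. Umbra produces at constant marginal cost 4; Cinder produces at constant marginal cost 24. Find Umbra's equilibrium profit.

243

Umbra's profit: π_U = (65 - 3Q)q_U - (4q_U). Setting ∂π_U/∂q_U = 0: 61 - 6q_U - 3(q_C) = 0.
Cinder's profit: π_C = (65 - 3Q)q_C - (24q_C). Setting ∂π_C/∂q_C = 0: 41 - 6q_C - 3(q_U) = 0.
So q_U = (61 - 3q_C)/6 and q_C = (41 - 3q_U)/6.
Substituting one into the other gives q_U = 9 and q_C = 7/3.
Price P = 65 - 3·(34/3) = 31.
Umbra's profit: (31 - 4)·9 = 243.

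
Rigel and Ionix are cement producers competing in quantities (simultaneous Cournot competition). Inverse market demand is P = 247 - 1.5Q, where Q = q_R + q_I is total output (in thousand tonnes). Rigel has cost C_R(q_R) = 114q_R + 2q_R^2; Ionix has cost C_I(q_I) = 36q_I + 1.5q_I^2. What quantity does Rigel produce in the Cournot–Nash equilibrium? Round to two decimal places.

Rigel's profit: π_R = (247 - 1.5Q)q_R - (114q_R + 2q_R²). Setting ∂π_R/∂q_R = 0: 133 - 7q_R - (3/2)(q_I) = 0.
Ionix's profit: π_I = (247 - 1.5Q)q_I - (36q_I + (3/2)q_I²). Setting ∂π_I/∂q_I = 0: 211 - 6q_I - (3/2)(q_R) = 0.
Rearranging gives the reaction functions q_R = (133 - (3/2)q_I)/7 and q_I = (211 - (3/2)q_R)/6.
Solving the pair: q_R = 642/53, q_I = 32.1384.

12.11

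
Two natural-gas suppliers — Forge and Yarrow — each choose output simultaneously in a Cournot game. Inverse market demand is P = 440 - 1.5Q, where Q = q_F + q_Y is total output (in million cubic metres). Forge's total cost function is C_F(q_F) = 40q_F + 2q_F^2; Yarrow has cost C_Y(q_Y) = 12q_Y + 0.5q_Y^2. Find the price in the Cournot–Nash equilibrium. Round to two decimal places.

244.62

Forge's profit: π_F = (440 - 1.5Q)q_F - (40q_F + 2q_F²). Setting ∂π_F/∂q_F = 0: 400 - 7q_F - (3/2)(q_Y) = 0.
Yarrow's first-order condition: 428 - 4q_Y - (3/2)(q_F) = 0.
Rearranging gives the reaction functions q_F = (400 - (3/2)q_Y)/7 and q_Y = (428 - (3/2)q_F)/4.
Solving the pair: q_F = 37.2039, q_Y = 93.0485.
Total output Q = 130.2524, so price P = 440 - (3/2)·130.2524 = 244.6214.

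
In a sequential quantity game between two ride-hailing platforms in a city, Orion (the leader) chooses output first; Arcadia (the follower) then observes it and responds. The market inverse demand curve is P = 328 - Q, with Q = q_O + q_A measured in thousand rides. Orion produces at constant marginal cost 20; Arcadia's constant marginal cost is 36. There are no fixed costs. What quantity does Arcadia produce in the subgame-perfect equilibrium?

65

Solve by backward induction. Given q_O, the follower Arcadia maximises π_A = (328 - q_O - q_A)q_A - 36q_A.
∂π_A/∂q_A = 292 - q_O - 2q_A = 0 gives the reaction function q_A = (292 - q_O)/2.
Orion substitutes q_A(q_O) into its own profit: π_O = q_O(328 - q_O - (292 - q_O)/2) - 20q_O = (182 - (1/2)q_O)q_O - 20q_O.
The leader's first-order condition 162 - q_O = 0 yields q_O = 162.
Then q_A = (292 - 162)/2 = 65.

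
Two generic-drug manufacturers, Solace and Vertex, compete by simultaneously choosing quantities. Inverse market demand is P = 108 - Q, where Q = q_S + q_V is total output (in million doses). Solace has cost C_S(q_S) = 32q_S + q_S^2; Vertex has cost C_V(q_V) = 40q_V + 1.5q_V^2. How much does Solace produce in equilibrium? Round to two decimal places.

16.42

Solace's profit: π_S = (108 - Q)q_S - (32q_S + q_S²). Setting ∂π_S/∂q_S = 0: 76 - 4q_S - (q_V) = 0.
Vertex's profit: π_V = (108 - Q)q_V - (40q_V + (3/2)q_V²). Setting ∂π_V/∂q_V = 0: 68 - 5q_V - (q_S) = 0.
Rearranging gives the reaction functions q_S = (76 - q_V)/4 and q_V = (68 - q_S)/5.
Solving the pair: q_S = 312/19, q_V = 196/19.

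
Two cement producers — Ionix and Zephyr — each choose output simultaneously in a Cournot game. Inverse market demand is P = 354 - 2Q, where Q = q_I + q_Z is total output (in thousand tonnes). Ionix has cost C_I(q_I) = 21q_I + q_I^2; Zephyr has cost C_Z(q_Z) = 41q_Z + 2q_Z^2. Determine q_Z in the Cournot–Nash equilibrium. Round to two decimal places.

27.55

Ionix's profit: π_I = (354 - 2Q)q_I - (21q_I + q_I²). Setting ∂π_I/∂q_I = 0: 333 - 6q_I - 2(q_Z) = 0.
Zephyr's first-order condition: 313 - 8q_Z - 2(q_I) = 0.
Best responses: q_I = (333 - 2q_Z)/6, q_Z = (313 - 2q_I)/8.
Solving the pair: q_I = 1019/22, q_Z = 303/11.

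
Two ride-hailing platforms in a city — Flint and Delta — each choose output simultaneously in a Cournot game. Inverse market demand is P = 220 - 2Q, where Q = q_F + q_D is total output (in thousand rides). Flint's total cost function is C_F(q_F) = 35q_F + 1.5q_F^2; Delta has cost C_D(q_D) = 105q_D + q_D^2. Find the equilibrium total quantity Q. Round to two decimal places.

Flint's profit: π_F = (220 - 2Q)q_F - (35q_F + (3/2)q_F²). Setting ∂π_F/∂q_F = 0: 185 - 7q_F - 2(q_D) = 0.
Delta's first-order condition: 115 - 6q_D - 2(q_F) = 0.
So q_F = (185 - 2q_D)/7 and q_D = (115 - 2q_F)/6.
Substituting one into the other gives q_F = 440/19 and q_D = 435/38.
Total output Q = 440/19 + 435/38 = 1315/38.

34.61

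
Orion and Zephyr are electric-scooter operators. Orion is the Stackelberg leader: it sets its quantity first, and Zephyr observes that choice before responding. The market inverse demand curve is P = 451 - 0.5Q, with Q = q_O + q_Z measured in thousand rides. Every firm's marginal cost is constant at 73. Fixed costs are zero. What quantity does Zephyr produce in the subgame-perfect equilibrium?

189

The follower Zephyr best-responds to any q_O: π_Z = (451 - 0.5Q)q_Z - 73q_Z.
Setting the follower's marginal profit to zero, 378 - (1/2)q_O - q_Z = 0, i.e. q_Z = (378 - (1/2)q_O).
Orion substitutes q_Z(q_O) into its own profit: π_O = q_O(451 - (1/2)q_O - (378 - (1/2)q_O)/2) - 73q_O = (262 - (1/4)q_O)q_O - 73q_O.
The leader's first-order condition 189 - (1/2)q_O = 0 yields q_O = 378.
Then q_Z = (378 - (1/2)·378) = 189.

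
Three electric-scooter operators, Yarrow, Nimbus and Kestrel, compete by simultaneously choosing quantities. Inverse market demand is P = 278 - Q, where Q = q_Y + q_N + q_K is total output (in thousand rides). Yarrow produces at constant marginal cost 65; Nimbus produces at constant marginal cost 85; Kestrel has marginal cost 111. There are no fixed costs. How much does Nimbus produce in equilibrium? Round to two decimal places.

49.75

Yarrow's profit: π_Y = (278 - Q)q_Y - (65q_Y). Setting ∂π_Y/∂q_Y = 0: 213 - 2q_Y - (q_N + q_K) = 0.
Nimbus's profit: π_N = (278 - Q)q_N - (85q_N). Setting ∂π_N/∂q_N = 0: 193 - 2q_N - (q_Y + q_K) = 0.
Kestrel's first-order condition: 167 - 2q_K - (q_Y + q_N) = 0.
Adding the 3 conditions: 573 − 2Q − 2Q = 0, i.e. Q = 573/4.
Back-substituting: q_Y = (213 − 573/4) = 279/4, q_N = (193 − 573/4) = 199/4, q_K = (167 − 573/4) = 95/4.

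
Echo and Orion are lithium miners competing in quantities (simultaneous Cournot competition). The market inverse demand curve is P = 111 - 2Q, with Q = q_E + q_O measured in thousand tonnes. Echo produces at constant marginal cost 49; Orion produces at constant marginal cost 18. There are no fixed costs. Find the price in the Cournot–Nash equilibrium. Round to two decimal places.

59.33

Echo's profit: π_E = (111 - 2Q)q_E - (49q_E). Setting ∂π_E/∂q_E = 0: 62 - 4q_E - 2(q_O) = 0.
Orion's profit: π_O = (111 - 2Q)q_O - (18q_O). Setting ∂π_O/∂q_O = 0: 93 - 4q_O - 2(q_E) = 0.
So q_E = (62 - 2q_O)/4 and q_O = (93 - 2q_E)/4.
Substituting one into the other gives q_E = 31/6 and q_O = 62/3.
Total output Q = 155/6, so price P = 111 - 2·(155/6) = 178/3.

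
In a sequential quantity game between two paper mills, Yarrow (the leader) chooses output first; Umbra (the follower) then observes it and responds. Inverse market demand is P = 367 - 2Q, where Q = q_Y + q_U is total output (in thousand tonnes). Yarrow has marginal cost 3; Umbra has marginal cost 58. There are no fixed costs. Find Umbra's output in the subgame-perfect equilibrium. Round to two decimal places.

Solve by backward induction. Given q_Y, the follower Umbra maximises π_U = (367 - 2q_Y - 2q_U)q_U - 58q_U.
∂π_U/∂q_U = 309 - 2q_Y - 4q_U = 0 gives the reaction function q_U = (309 - 2q_Y)/4.
Yarrow substitutes q_U(q_Y) into its own profit: π_Y = q_Y(367 - 2q_Y - (309 - 2q_Y)/2) - 3q_Y = (425/2 - q_Y)q_Y - 3q_Y.
The leader's first-order condition 419/2 - 2q_Y = 0 yields q_Y = 419/4.
Then q_U = (309 - 2·(419/4))/4 = 199/8.

24.88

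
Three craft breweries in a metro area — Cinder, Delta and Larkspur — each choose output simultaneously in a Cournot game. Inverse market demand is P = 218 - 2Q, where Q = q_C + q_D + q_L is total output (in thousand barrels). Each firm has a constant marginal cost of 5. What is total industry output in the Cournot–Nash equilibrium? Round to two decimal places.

A representative firm's profit is π_i = q_i(218 - 2Q) - 5q_i.
First-order condition (treating rivals' output as given): 213 - 4q_i - 2·Σ_{j≠i} q_j = 0.
With identical firms every q_j equals q_i, so Σ_{j≠i} q_j = 2q_i and 213 = 8q_i, giving q_i = 213/8.
Total output Q = 213/8 + 213/8 + 213/8 = 639/8.

79.88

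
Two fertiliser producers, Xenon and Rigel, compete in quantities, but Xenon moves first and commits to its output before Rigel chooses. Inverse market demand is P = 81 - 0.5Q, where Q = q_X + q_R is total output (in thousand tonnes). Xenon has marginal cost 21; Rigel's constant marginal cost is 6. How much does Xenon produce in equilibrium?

45

Solve by backward induction. Given q_X, the follower Rigel maximises π_R = (81 - (1/2)q_X - (1/2)q_R)q_R - 6q_R.
∂π_R/∂q_R = 75 - (1/2)q_X - q_R = 0 gives the reaction function q_R = (75 - (1/2)q_X).
The leader anticipates this reaction. Substituting into P = 81 - 0.5Q gives P = 87/2 - (1/4)q_X, so π_X = (87/2 - (1/4)q_X)q_X - 21q_X.
The leader's first-order condition 45/2 - (1/2)q_X = 0 yields q_X = 45.
Then q_R = (75 - (1/2)·45) = 105/2.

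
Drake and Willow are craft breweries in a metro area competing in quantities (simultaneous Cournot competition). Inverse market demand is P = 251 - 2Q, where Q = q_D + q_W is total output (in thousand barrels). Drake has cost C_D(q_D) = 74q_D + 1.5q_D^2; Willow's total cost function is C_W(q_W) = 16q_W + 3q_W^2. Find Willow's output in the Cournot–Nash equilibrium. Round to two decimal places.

Drake's profit: π_D = (251 - 2Q)q_D - (74q_D + (3/2)q_D²). Setting ∂π_D/∂q_D = 0: 177 - 7q_D - 2(q_W) = 0.
Willow's profit: π_W = (251 - 2Q)q_W - (16q_W + 3q_W²). Setting ∂π_W/∂q_W = 0: 235 - 10q_W - 2(q_D) = 0.
Rearranging gives the reaction functions q_D = (177 - 2q_W)/7 and q_W = (235 - 2q_D)/10.
Substituting one into the other gives q_D = 650/33 and q_W = 1291/66.

19.56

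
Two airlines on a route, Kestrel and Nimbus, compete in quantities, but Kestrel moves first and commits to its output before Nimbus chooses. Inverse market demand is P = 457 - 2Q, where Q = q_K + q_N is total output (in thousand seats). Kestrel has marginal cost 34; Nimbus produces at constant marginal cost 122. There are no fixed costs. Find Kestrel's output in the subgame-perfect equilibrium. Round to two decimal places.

Solve by backward induction. Given q_K, the follower Nimbus maximises π_N = (457 - 2q_K - 2q_N)q_N - 122q_N.
Follower FOC: 335 - 2q_K - 4q_N = 0, so q_N(q_K) = (335 - 2q_K)/4.
Kestrel substitutes q_N(q_K) into its own profit: π_K = q_K(457 - 2q_K - (335 - 2q_K)/2) - 34q_K = (579/2 - q_K)q_K - 34q_K.
The leader's first-order condition 511/2 - 2q_K = 0 yields q_K = 511/4.
Then q_N = (335 - 2·(511/4))/4 = 159/8.

127.75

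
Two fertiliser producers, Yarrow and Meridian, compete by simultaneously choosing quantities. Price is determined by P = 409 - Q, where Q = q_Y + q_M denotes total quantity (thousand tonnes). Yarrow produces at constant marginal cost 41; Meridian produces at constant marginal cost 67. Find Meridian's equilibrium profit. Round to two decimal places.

Yarrow's profit: π_Y = (409 - Q)q_Y - (41q_Y). Setting ∂π_Y/∂q_Y = 0: 368 - 2q_Y - (q_M) = 0.
Meridian's first-order condition: 342 - 2q_M - (q_Y) = 0.
Best responses: q_Y = (368 - q_M)/2, q_M = (342 - q_Y)/2.
Solving the pair: q_Y = 394/3, q_M = 316/3.
Price P = 409 - 710/3 = 517/3.
Meridian's profit: (517/3 - 67)·(316/3) = 11095.1111.

11095.11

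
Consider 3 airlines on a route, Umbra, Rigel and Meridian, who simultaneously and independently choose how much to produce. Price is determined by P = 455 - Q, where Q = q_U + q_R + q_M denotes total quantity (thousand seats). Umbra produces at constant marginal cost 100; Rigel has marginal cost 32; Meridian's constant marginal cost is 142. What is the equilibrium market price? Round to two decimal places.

182.25

Umbra's profit: π_U = (455 - Q)q_U - (100q_U). Setting ∂π_U/∂q_U = 0: 355 - 2q_U - (q_R + q_M) = 0.
Rigel's first-order condition: 423 - 2q_R - (q_U + q_M) = 0.
Meridian's profit: π_M = (455 - Q)q_M - (142q_M). Setting ∂π_M/∂q_M = 0: 313 - 2q_M - (q_U + q_R) = 0.
Summing all 3 equations gives 1091 − 4Q = 0, hence Q = 1091/4.
Back-substituting: q_U = (355 − 1091/4) = 329/4, q_R = (423 − 1091/4) = 601/4, q_M = (313 − 1091/4) = 161/4.
Total output Q = 1091/4, so price P = 455 - 1091/4 = 729/4.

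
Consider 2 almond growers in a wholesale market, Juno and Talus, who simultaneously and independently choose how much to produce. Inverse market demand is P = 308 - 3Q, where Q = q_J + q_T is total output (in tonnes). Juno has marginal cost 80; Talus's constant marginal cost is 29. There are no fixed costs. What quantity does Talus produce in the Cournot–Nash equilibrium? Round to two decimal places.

36.67

Juno's profit: π_J = (308 - 3Q)q_J - (80q_J). Setting ∂π_J/∂q_J = 0: 228 - 6q_J - 3(q_T) = 0.
Talus's profit: π_T = (308 - 3Q)q_T - (29q_T). Setting ∂π_T/∂q_T = 0: 279 - 6q_T - 3(q_J) = 0.
Best responses: q_J = (228 - 3q_T)/6, q_T = (279 - 3q_J)/6.
Solving the pair: q_J = 59/3, q_T = 110/3.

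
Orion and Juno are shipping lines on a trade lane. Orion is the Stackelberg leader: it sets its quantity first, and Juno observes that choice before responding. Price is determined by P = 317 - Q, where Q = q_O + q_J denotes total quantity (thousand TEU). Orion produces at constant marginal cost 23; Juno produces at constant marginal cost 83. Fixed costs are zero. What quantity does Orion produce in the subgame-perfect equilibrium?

The follower Juno best-responds to any q_O: π_J = (317 - Q)q_J - 83q_J.
∂π_J/∂q_J = 234 - q_O - 2q_J = 0 gives the reaction function q_J = (234 - q_O)/2.
The leader anticipates this reaction. Substituting into P = 317 - Q gives P = 200 - (1/2)q_O, so π_O = (200 - (1/2)q_O)q_O - 23q_O.
The leader's first-order condition 177 - q_O = 0 yields q_O = 177.
Then q_J = (234 - 177)/2 = 57/2.

177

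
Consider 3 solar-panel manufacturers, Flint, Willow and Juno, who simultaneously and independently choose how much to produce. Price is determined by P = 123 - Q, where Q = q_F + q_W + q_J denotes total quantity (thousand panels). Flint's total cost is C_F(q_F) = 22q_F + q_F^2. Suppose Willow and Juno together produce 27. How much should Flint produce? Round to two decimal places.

18.50

With rivals' combined output fixed at 27, Flint's profit is π_F = (123 - 27 - q_F)q_F - (22q_F + q_F²) = (96 - q_F)q_F - (22q_F + q_F²).
∂π_F/∂q_F = 74 - 4q_F = 0, so q_F = 37/2.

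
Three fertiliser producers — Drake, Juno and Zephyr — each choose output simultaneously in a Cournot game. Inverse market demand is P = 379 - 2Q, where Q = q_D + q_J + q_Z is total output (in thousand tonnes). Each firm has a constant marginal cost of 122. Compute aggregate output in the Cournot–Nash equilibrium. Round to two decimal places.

96.38

A representative firm's profit is π_i = q_i(379 - 2Q) - 122q_i.
First-order condition (treating rivals' output as given): 257 - 4q_i - 2·Σ_{j≠i} q_j = 0.
By symmetry each firm produces the same amount; substituting Σ_{j≠i} q_j = 2q_i yields q_i = 257/8.
Total output Q = 257/8 + 257/8 + 257/8 = 771/8.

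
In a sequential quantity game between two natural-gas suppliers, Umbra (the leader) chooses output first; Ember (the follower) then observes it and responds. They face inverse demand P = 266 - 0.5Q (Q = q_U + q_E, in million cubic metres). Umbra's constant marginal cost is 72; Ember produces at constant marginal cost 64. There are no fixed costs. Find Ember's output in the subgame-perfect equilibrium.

The follower Ember best-responds to any q_U: π_E = (266 - 0.5Q)q_E - 64q_E.
Follower FOC: 202 - (1/2)q_U - q_E = 0, so q_E(q_U) = (202 - (1/2)q_U).
Umbra substitutes q_E(q_U) into its own profit: π_U = q_U(266 - (1/2)q_U - (202 - (1/2)q_U)/2) - 72q_U = (165 - (1/4)q_U)q_U - 72q_U.
Maximising: ∂π_U/∂q_U = 93 - (1/2)q_U = 0, giving q_U = 186.
Then q_E = (202 - (1/2)·186) = 109.

109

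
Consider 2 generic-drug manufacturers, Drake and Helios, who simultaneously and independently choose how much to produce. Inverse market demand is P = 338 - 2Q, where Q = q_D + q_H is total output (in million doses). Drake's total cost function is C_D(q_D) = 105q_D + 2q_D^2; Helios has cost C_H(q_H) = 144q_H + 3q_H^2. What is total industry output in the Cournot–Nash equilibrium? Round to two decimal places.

Drake's profit: π_D = (338 - 2Q)q_D - (105q_D + 2q_D²). Setting ∂π_D/∂q_D = 0: 233 - 8q_D - 2(q_H) = 0.
Helios's profit: π_H = (338 - 2Q)q_H - (144q_H + 3q_H²). Setting ∂π_H/∂q_H = 0: 194 - 10q_H - 2(q_D) = 0.
Rearranging gives the reaction functions q_D = (233 - 2q_H)/8 and q_H = (194 - 2q_D)/10.
Substituting one into the other gives q_D = 971/38 and q_H = 543/38.
Total output Q = 971/38 + 543/38 = 757/19.

39.84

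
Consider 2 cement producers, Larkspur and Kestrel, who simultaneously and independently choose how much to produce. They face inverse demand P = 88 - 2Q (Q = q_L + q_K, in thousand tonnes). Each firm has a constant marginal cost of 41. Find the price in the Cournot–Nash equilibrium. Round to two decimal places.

56.67

Each firm earns π_i = (88 - 2Q)q_i - 41q_i.
Setting ∂π_i/∂q_i = 0 with rivals' quantities fixed: 47 - 4q_i - 2q_j = 0.
With identical firms every q_j equals q_i, so q_j = q_i and 47 = 6q_i, giving q_i = 47/6.
Total output Q = 47/3, so price P = 88 - 2·(47/3) = 170/3.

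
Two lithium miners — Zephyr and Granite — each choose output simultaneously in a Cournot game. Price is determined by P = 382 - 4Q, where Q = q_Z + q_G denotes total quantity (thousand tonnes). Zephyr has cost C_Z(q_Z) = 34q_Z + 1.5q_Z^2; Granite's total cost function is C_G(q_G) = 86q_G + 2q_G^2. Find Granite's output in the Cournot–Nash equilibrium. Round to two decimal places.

16.07

Zephyr's profit: π_Z = (382 - 4Q)q_Z - (34q_Z + (3/2)q_Z²). Setting ∂π_Z/∂q_Z = 0: 348 - 11q_Z - 4(q_G) = 0.
Granite's profit: π_G = (382 - 4Q)q_G - (86q_G + 2q_G²). Setting ∂π_G/∂q_G = 0: 296 - 12q_G - 4(q_Z) = 0.
Best responses: q_Z = (348 - 4q_G)/11, q_G = (296 - 4q_Z)/12.
Substituting one into the other gives q_Z = 748/29 and q_G = 466/29.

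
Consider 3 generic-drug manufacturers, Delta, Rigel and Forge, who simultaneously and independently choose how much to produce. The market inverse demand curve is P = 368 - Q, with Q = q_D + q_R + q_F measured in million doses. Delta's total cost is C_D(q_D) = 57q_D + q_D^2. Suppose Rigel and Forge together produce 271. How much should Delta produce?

10

With rivals' combined output fixed at 271, Delta's profit is π_D = (368 - 271 - q_D)q_D - (57q_D + q_D²) = (97 - q_D)q_D - (57q_D + q_D²).
∂π_D/∂q_D = 40 - 4q_D = 0, so q_D = 10.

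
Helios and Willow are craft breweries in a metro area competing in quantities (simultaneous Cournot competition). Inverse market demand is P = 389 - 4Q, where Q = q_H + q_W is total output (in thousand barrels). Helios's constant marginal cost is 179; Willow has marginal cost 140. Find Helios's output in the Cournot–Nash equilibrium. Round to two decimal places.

14.25

Helios's profit: π_H = (389 - 4Q)q_H - (179q_H). Setting ∂π_H/∂q_H = 0: 210 - 8q_H - 4(q_W) = 0.
Willow's first-order condition: 249 - 8q_W - 4(q_H) = 0.
So q_H = (210 - 4q_W)/8 and q_W = (249 - 4q_H)/8.
Substituting one into the other gives q_H = 57/4 and q_W = 24.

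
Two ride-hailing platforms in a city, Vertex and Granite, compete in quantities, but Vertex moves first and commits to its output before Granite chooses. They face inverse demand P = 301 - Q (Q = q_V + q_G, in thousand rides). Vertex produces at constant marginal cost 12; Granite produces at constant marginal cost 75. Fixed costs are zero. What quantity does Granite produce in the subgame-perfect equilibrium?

Solve by backward induction. Given q_V, the follower Granite maximises π_G = (301 - q_V - q_G)q_G - 75q_G.
Setting the follower's marginal profit to zero, 226 - q_V - 2q_G = 0, i.e. q_G = (226 - q_V)/2.
Vertex substitutes q_G(q_V) into its own profit: π_V = q_V(301 - q_V - (226 - q_V)/2) - 12q_V = (188 - (1/2)q_V)q_V - 12q_V.
The leader's first-order condition 176 - q_V = 0 yields q_V = 176.
Then q_G = (226 - 176)/2 = 25.

25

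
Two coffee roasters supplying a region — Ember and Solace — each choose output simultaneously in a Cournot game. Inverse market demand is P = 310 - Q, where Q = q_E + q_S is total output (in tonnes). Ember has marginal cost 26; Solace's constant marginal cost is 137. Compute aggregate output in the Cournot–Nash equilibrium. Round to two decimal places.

Ember's profit: π_E = (310 - Q)q_E - (26q_E). Setting ∂π_E/∂q_E = 0: 284 - 2q_E - (q_S) = 0.
Solace's profit: π_S = (310 - Q)q_S - (137q_S). Setting ∂π_S/∂q_S = 0: 173 - 2q_S - (q_E) = 0.
So q_E = (284 - q_S)/2 and q_S = (173 - q_E)/2.
Substituting one into the other gives q_E = 395/3 and q_S = 62/3.
Total output Q = 395/3 + 62/3 = 457/3.

152.33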